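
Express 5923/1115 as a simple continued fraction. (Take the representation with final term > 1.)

5923 = 5×1115 + 348
1115 = 3×348 + 71
348 = 4×71 + 64
71 = 1×64 + 7
64 = 9×7 + 1
7 = 7×1 + 0  (stop)
So 5923/1115 = [5; 3, 4, 1, 9, 7].

[5; 3, 4, 1, 9, 7]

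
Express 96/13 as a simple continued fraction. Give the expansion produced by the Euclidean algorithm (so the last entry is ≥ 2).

[7; 2, 1, 1, 2]

96 = 7*13 + 5
13 = 2*5 + 3
5 = 1*3 + 2
3 = 1*2 + 1
2 = 2*1 + 0  (stop)
So 96/13 = [7; 2, 1, 1, 2].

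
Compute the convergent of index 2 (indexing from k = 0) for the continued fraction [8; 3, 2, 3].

Using pₖ = aₖpₖ₋₁ + pₖ₋₂, qₖ = aₖqₖ₋₁ + qₖ₋₂ (with p₋₁=1, p₋₂=0, q₋₁=0, q₋₂=1):
  k=0: a=8, p=8, q=1
  k=1: a=3, p=25, q=3
  k=2: a=2, p=58, q=7

58/7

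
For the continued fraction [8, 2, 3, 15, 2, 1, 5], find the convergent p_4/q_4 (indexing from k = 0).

1863/221

Using pₖ = aₖpₖ₋₁ + pₖ₋₂, qₖ = aₖqₖ₋₁ + qₖ₋₂ (with p₋₁=1, p₋₂=0, q₋₁=0, q₋₂=1):
  k=0: a=8, p=8, q=1
  k=1: a=2, p=17, q=2
  k=2: a=3, p=59, q=7
  k=3: a=15, p=902, q=107
  k=4: a=2, p=1863, q=221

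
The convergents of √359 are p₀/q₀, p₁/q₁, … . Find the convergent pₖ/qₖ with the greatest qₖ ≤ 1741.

√359 = [18; 1, 17, 1, 36, …] (period length 4).
Convergents:
  p_0/q_0 = 18/1
  p_1/q_1 = 19/1
  p_2/q_2 = 341/18
  p_3/q_3 = 360/19
  p_4/q_4 = 13301/702
  p_5/q_5 = 13661/721
  p_6/q_6 = 245538/12959
q_5 = 721 ≤ 1741 < 12959 = q_6, so the answer is 13661/721.

13661/721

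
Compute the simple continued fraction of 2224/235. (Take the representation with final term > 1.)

2224 = 9·235 + 109
235 = 2·109 + 17
109 = 6·17 + 7
17 = 2·7 + 3
7 = 2·3 + 1
3 = 3·1 + 0  (stop)
So 2224/235 = [9; 2, 6, 2, 2, 3].

[9; 2, 6, 2, 2, 3]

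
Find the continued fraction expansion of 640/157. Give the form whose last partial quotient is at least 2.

640 = 4·157 + 12
157 = 13·12 + 1
12 = 12·1 + 0  (stop)
So 640/157 = [4; 13, 12].

[4; 13, 12]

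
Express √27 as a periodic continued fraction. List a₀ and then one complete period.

a₀ = ⌊√27⌋ = 5.
With m₀=0, d₀=1 and mₖ₊₁ = dₖaₖ − mₖ, dₖ₊₁ = (n − mₖ₊₁²)/dₖ, aₖ₊₁ = ⌊(a₀+mₖ₊₁)/dₖ₊₁⌋:
  k=1: m=5, d=2, a=5
  k=2: m=5, d=1, a=10
d=1 and a=2a₀=10 at k=2, so the next step gives (m, d) = (5, 2) again — its k=1 value — and the period has length 2.

[5; 5, 10]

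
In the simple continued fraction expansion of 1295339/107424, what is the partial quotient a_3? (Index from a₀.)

1295339 = 12·107424 + 6251   →  a_0 = 12
107424 = 17·6251 + 1157   →  a_1 = 17
6251 = 5·1157 + 466   →  a_2 = 5
1157 = 2·466 + 225   →  a_3 = 2

2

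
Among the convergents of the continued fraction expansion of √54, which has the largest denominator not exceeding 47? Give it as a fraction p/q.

√54 = [7; 2, 1, 6, 1, 2, 14, …] (period length 6).
Convergents:
  p_0/q_0 = 7/1
  p_1/q_1 = 15/2
  p_2/q_2 = 22/3
  p_3/q_3 = 147/20
  p_4/q_4 = 169/23
  p_5/q_5 = 485/66
q_4 = 23 ≤ 47 < 66 = q_5, so the answer is 169/23.

169/23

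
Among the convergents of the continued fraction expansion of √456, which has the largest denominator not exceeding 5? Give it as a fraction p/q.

√456 = [21; 2, 1, 4, 1, 2, 42, …] (period length 6).
Convergents:
  p_0/q_0 = 21/1
  p_1/q_1 = 43/2
  p_2/q_2 = 64/3
  p_3/q_3 = 299/14
q_2 = 3 ≤ 5 < 14 = q_3, so the answer is 64/3.

64/3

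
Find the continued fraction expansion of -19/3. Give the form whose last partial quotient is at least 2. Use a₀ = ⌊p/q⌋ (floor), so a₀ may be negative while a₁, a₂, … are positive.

[-7; 1, 2]

-19 = -7·3 + 2
3 = 1·2 + 1
2 = 2·1 + 0  (stop)
So -19/3 = [-7; 1, 2].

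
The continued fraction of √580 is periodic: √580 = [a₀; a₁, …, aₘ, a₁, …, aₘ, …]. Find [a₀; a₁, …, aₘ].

a₀ = ⌊√580⌋ = 24.
With m₀=0, d₀=1 and mₖ₊₁ = dₖaₖ − mₖ, dₖ₊₁ = (n − mₖ₊₁²)/dₖ, aₖ₊₁ = ⌊(a₀+mₖ₊₁)/dₖ₊₁⌋:
  k=1: m=24, d=4, a=12
  k=2: m=24, d=1, a=48
d=1 and a=2a₀=48 at k=2, so the next step gives (m, d) = (24, 4) again — its k=1 value — and the period has length 2.

[24; 12, 48]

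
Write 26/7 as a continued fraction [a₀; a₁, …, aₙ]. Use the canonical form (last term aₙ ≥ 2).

[3; 1, 2, 2]

26 = 3·7 + 5
7 = 1·5 + 2
5 = 2·2 + 1
2 = 2·1 + 0  (stop)
So 26/7 = [3; 1, 2, 2].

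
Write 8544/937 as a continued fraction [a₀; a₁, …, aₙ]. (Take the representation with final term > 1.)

[9; 8, 2, 3, 1, 3, 3]

8544 = 9*937 + 111
937 = 8*111 + 49
111 = 2*49 + 13
49 = 3*13 + 10
13 = 1*10 + 3
10 = 3*3 + 1
3 = 3*1 + 0  (stop)
So 8544/937 = [9; 8, 2, 3, 1, 3, 3].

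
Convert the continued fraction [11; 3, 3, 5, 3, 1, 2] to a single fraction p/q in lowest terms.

Using pₖ = aₖpₖ₋₁ + pₖ₋₂ and qₖ = aₖqₖ₋₁ + qₖ₋₂:
  k=0: a=11, p=11, q=1
  k=1: a=3, p=34, q=3
  k=2: a=3, p=113, q=10
  k=3: a=5, p=599, q=53
  k=4: a=3, p=1910, q=169
  k=5: a=1, p=2509, q=222
  k=6: a=2, p=6928, q=613

6928/613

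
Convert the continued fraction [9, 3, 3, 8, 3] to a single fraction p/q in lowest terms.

Using pₖ = aₖpₖ₋₁ + pₖ₋₂ and qₖ = aₖqₖ₋₁ + qₖ₋₂:
  k=0: a=9, p=9, q=1
  k=1: a=3, p=28, q=3
  k=2: a=3, p=93, q=10
  k=3: a=8, p=772, q=83
  k=4: a=3, p=2409, q=259

2409/259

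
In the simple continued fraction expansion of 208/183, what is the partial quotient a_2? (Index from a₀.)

208 = 1·183 + 25   →  a_0 = 1
183 = 7·25 + 8   →  a_1 = 7
25 = 3·8 + 1   →  a_2 = 3

3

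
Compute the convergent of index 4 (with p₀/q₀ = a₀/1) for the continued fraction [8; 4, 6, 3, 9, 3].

Using pₖ = aₖpₖ₋₁ + pₖ₋₂, qₖ = aₖqₖ₋₁ + qₖ₋₂ (with p₋₁=1, p₋₂=0, q₋₁=0, q₋₂=1):
  k=0: a=8, p=8, q=1
  k=1: a=4, p=33, q=4
  k=2: a=6, p=206, q=25
  k=3: a=3, p=651, q=79
  k=4: a=9, p=6065, q=736

6065/736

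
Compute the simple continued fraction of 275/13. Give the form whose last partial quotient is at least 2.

[21; 6, 2]

275 = 21*13 + 2
13 = 6*2 + 1
2 = 2*1 + 0  (stop)
So 275/13 = [21; 6, 2].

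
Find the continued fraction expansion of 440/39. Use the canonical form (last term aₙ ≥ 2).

[11; 3, 1, 1, 5]

440 = 11·39 + 11
39 = 3·11 + 6
11 = 1·6 + 5
6 = 1·5 + 1
5 = 5·1 + 0  (stop)
So 440/39 = [11; 3, 1, 1, 5].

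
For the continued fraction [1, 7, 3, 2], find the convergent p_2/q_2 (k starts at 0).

Using pₖ = aₖpₖ₋₁ + pₖ₋₂, qₖ = aₖqₖ₋₁ + qₖ₋₂ (with p₋₁=1, p₋₂=0, q₋₁=0, q₋₂=1):
  k=0: a=1, p=1, q=1
  k=1: a=7, p=8, q=7
  k=2: a=3, p=25, q=22

25/22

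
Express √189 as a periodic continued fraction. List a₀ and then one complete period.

a₀ = ⌊√189⌋ = 13.
With m₀=0, d₀=1 and mₖ₊₁ = dₖaₖ − mₖ, dₖ₊₁ = (n − mₖ₊₁²)/dₖ, aₖ₊₁ = ⌊(a₀+mₖ₊₁)/dₖ₊₁⌋:
  k=1: m=13, d=20, a=1
  k=2: m=7, d=7, a=2
  k=3: m=7, d=20, a=1
  k=4: m=13, d=1, a=26
d=1 and a=2a₀=26 at k=4, so the next step gives (m, d) = (13, 20) again — its k=1 value — and the period has length 4.

[13; 1, 2, 1, 26]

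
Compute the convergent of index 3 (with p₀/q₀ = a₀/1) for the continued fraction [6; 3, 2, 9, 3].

Using pₖ = aₖpₖ₋₁ + pₖ₋₂, qₖ = aₖqₖ₋₁ + qₖ₋₂ (with p₋₁=1, p₋₂=0, q₋₁=0, q₋₂=1):
  k=0: a=6, p=6, q=1
  k=1: a=3, p=19, q=3
  k=2: a=2, p=44, q=7
  k=3: a=9, p=415, q=66

415/66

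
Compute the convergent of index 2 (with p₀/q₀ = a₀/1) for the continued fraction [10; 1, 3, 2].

43/4

Using pₖ = aₖpₖ₋₁ + pₖ₋₂, qₖ = aₖqₖ₋₁ + qₖ₋₂ (with p₋₁=1, p₋₂=0, q₋₁=0, q₋₂=1):
  k=0: a=10, p=10, q=1
  k=1: a=1, p=11, q=1
  k=2: a=3, p=43, q=4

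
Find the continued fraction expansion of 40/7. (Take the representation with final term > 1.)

[5; 1, 2, 2]

40 = 5*7 + 5
7 = 1*5 + 2
5 = 2*2 + 1
2 = 2*1 + 0  (stop)
So 40/7 = [5; 1, 2, 2].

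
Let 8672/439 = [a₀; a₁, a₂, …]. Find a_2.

3

8672 = 19·439 + 331   →  a_0 = 19
439 = 1·331 + 108   →  a_1 = 1
331 = 3·108 + 7   →  a_2 = 3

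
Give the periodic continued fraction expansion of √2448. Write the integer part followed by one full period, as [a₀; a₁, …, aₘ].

a₀ = ⌊√2448⌋ = 49.
With m₀=0, d₀=1 and mₖ₊₁ = dₖaₖ − mₖ, dₖ₊₁ = (n − mₖ₊₁²)/dₖ, aₖ₊₁ = ⌊(a₀+mₖ₊₁)/dₖ₊₁⌋:
  k=1: m=49, d=47, a=2
  k=2: m=45, d=9, a=10
  k=3: m=45, d=47, a=2
  k=4: m=49, d=1, a=98
d=1 and a=2a₀=98 at k=4, so the next step gives (m, d) = (49, 47) again — its k=1 value — and the period has length 4.

[49; 2, 10, 2, 98]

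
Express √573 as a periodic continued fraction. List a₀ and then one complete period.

a₀ = ⌊√573⌋ = 23.
With m₀=0, d₀=1 and mₖ₊₁ = dₖaₖ − mₖ, dₖ₊₁ = (n − mₖ₊₁²)/dₖ, aₖ₊₁ = ⌊(a₀+mₖ₊₁)/dₖ₊₁⌋:
  k=1: m=23, d=44, a=1
  k=2: m=21, d=3, a=14
  k=3: m=21, d=44, a=1
  k=4: m=23, d=1, a=46
d=1 and a=2a₀=46 at k=4, so the next step gives (m, d) = (23, 44) again — its k=1 value — and the period has length 4.

[23; 1, 14, 1, 46]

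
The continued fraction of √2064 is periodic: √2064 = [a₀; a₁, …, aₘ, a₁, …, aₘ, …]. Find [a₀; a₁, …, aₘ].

[45; 2, 3, 7, 3, 2, 90]

a₀ = ⌊√2064⌋ = 45.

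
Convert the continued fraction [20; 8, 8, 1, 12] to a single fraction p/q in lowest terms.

Using pₖ = aₖpₖ₋₁ + pₖ₋₂ and qₖ = aₖqₖ₋₁ + qₖ₋₂:
  k=0: a=20, p=20, q=1
  k=1: a=8, p=161, q=8
  k=2: a=8, p=1308, q=65
  k=3: a=1, p=1469, q=73
  k=4: a=12, p=18936, q=941

18936/941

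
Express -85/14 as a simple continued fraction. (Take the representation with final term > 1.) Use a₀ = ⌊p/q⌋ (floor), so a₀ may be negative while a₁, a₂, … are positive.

-85 = -7·14 + 13
14 = 1·13 + 1
13 = 13·1 + 0  (stop)
So -85/14 = [-7; 1, 13].

[-7; 1, 13]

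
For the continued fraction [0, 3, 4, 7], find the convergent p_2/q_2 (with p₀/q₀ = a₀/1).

4/13

Using pₖ = aₖpₖ₋₁ + pₖ₋₂, qₖ = aₖqₖ₋₁ + qₖ₋₂ (with p₋₁=1, p₋₂=0, q₋₁=0, q₋₂=1):
  k=0: a=0, p=0, q=1
  k=1: a=3, p=1, q=3
  k=2: a=4, p=4, q=13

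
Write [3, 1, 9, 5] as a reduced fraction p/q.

199/51

Fold from the inside: start with 5/1.
  9 + 1/5 = 46/5
  1 + 5/46 = 51/46
  3 + 46/51 = 199/51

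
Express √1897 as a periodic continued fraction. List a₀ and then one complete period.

a₀ = ⌊√1897⌋ = 43.
With m₀=0, d₀=1 and mₖ₊₁ = dₖaₖ − mₖ, dₖ₊₁ = (n − mₖ₊₁²)/dₖ, aₖ₊₁ = ⌊(a₀+mₖ₊₁)/dₖ₊₁⌋:
  k=1: m=43, d=48, a=1
  k=2: m=5, d=39, a=1
  k=3: m=34, d=19, a=4
  k=4: m=42, d=7, a=12
  k=5: m=42, d=19, a=4
  k=6: m=34, d=39, a=1
  k=7: m=5, d=48, a=1
  k=8: m=43, d=1, a=86
d=1 and a=2a₀=86 at k=8, so the next step gives (m, d) = (43, 48) again — its k=1 value — and the period has length 8.

[43; 1, 1, 4, 12, 4, 1, 1, 86]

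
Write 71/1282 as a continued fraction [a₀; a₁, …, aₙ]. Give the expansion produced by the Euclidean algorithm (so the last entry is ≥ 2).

71 = 0×1282 + 71
1282 = 18×71 + 4
71 = 17×4 + 3
4 = 1×3 + 1
3 = 3×1 + 0  (stop)
So 71/1282 = [0; 18, 17, 1, 3].

[0; 18, 17, 1, 3]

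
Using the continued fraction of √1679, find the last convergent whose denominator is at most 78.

√1679 = [40; 1, 39, 1, 80, …] (period length 4).
Convergents:
  p_0/q_0 = 40/1
  p_1/q_1 = 41/1
  p_2/q_2 = 1639/40
  p_3/q_3 = 1680/41
  p_4/q_4 = 136039/3320
q_3 = 41 ≤ 78 < 3320 = q_4, so the answer is 1680/41.

1680/41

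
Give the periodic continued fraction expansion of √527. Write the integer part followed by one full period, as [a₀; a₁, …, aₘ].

a₀ = ⌊√527⌋ = 22.
With m₀=0, d₀=1 and mₖ₊₁ = dₖaₖ − mₖ, dₖ₊₁ = (n − mₖ₊₁²)/dₖ, aₖ₊₁ = ⌊(a₀+mₖ₊₁)/dₖ₊₁⌋:
  k=1: m=22, d=43, a=1
  k=2: m=21, d=2, a=21
  k=3: m=21, d=43, a=1
  k=4: m=22, d=1, a=44
d=1 and a=2a₀=44 at k=4, so the next step gives (m, d) = (22, 43) again — its k=1 value — and the period has length 4.

[22; 1, 21, 1, 44]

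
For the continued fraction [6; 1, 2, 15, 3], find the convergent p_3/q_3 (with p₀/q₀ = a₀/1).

Using pₖ = aₖpₖ₋₁ + pₖ₋₂, qₖ = aₖqₖ₋₁ + qₖ₋₂ (with p₋₁=1, p₋₂=0, q₋₁=0, q₋₂=1):
  k=0: a=6, p=6, q=1
  k=1: a=1, p=7, q=1
  k=2: a=2, p=20, q=3
  k=3: a=15, p=307, q=46

307/46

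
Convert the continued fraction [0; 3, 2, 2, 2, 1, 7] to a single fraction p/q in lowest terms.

131/447

Using pₖ = aₖpₖ₋₁ + pₖ₋₂ and qₖ = aₖqₖ₋₁ + qₖ₋₂:
  k=0: a=0, p=0, q=1
  k=1: a=3, p=1, q=3
  k=2: a=2, p=2, q=7
  k=3: a=2, p=5, q=17
  k=4: a=2, p=12, q=41
  k=5: a=1, p=17, q=58
  k=6: a=7, p=131, q=447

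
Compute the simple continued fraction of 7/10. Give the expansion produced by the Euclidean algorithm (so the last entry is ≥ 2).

7 = 0×10 + 7
10 = 1×7 + 3
7 = 2×3 + 1
3 = 3×1 + 0  (stop)
So 7/10 = [0; 1, 2, 3].

[0; 1, 2, 3]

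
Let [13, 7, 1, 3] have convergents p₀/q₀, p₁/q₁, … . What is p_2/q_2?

105/8

Using pₖ = aₖpₖ₋₁ + pₖ₋₂, qₖ = aₖqₖ₋₁ + qₖ₋₂ (with p₋₁=1, p₋₂=0, q₋₁=0, q₋₂=1):
  k=0: a=13, p=13, q=1
  k=1: a=7, p=92, q=7
  k=2: a=1, p=105, q=8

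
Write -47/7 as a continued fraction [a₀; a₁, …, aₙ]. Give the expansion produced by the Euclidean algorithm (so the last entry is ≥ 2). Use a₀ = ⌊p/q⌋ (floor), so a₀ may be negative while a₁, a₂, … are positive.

-47 = -7·7 + 2
7 = 3·2 + 1
2 = 2·1 + 0  (stop)
So -47/7 = [-7; 3, 2].

[-7; 3, 2]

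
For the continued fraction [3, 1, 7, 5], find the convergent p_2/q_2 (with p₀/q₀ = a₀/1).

31/8

Using pₖ = aₖpₖ₋₁ + pₖ₋₂, qₖ = aₖqₖ₋₁ + qₖ₋₂ (with p₋₁=1, p₋₂=0, q₋₁=0, q₋₂=1):
  k=0: a=3, p=3, q=1
  k=1: a=1, p=4, q=1
  k=2: a=7, p=31, q=8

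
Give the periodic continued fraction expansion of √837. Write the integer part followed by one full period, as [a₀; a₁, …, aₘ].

[28; 1, 13, 2, 13, 1, 56]

a₀ = ⌊√837⌋ = 28.
With m₀=0, d₀=1 and mₖ₊₁ = dₖaₖ − mₖ, dₖ₊₁ = (n − mₖ₊₁²)/dₖ, aₖ₊₁ = ⌊(a₀+mₖ₊₁)/dₖ₊₁⌋:
  k=1: m=28, d=53, a=1
  k=2: m=25, d=4, a=13
  k=3: m=27, d=27, a=2
  k=4: m=27, d=4, a=13
  k=5: m=25, d=53, a=1
  k=6: m=28, d=1, a=56
d=1 and a=2a₀=56 at k=6, so the next step gives (m, d) = (28, 53) again — its k=1 value — and the period has length 6.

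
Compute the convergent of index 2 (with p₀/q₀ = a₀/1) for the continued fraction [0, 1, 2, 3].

Using pₖ = aₖpₖ₋₁ + pₖ₋₂, qₖ = aₖqₖ₋₁ + qₖ₋₂ (with p₋₁=1, p₋₂=0, q₋₁=0, q₋₂=1):
  k=0: a=0, p=0, q=1
  k=1: a=1, p=1, q=1
  k=2: a=2, p=2, q=3

2/3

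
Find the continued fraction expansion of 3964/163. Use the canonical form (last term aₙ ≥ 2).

3964 = 24×163 + 52
163 = 3×52 + 7
52 = 7×7 + 3
7 = 2×3 + 1
3 = 3×1 + 0  (stop)
So 3964/163 = [24; 3, 7, 2, 3].

[24; 3, 7, 2, 3]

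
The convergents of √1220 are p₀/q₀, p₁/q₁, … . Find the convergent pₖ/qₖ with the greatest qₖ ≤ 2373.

34195/979

√1220 = [34; 1, 12, 1, 68, …] (period length 4).
Convergents:
  p_0/q_0 = 34/1
  p_1/q_1 = 35/1
  p_2/q_2 = 454/13
  p_3/q_3 = 489/14
  p_4/q_4 = 33706/965
  p_5/q_5 = 34195/979
  p_6/q_6 = 444046/12713
q_5 = 979 ≤ 2373 < 12713 = q_6, so the answer is 34195/979.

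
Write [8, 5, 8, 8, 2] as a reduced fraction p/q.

5794/707

Using pₖ = aₖpₖ₋₁ + pₖ₋₂ and qₖ = aₖqₖ₋₁ + qₖ₋₂:
  k=0: a=8, p=8, q=1
  k=1: a=5, p=41, q=5
  k=2: a=8, p=336, q=41
  k=3: a=8, p=2729, q=333
  k=4: a=2, p=5794, q=707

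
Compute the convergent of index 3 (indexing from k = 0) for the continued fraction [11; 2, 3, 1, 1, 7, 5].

103/9

Using pₖ = aₖpₖ₋₁ + pₖ₋₂, qₖ = aₖqₖ₋₁ + qₖ₋₂ (with p₋₁=1, p₋₂=0, q₋₁=0, q₋₂=1):
  k=0: a=11, p=11, q=1
  k=1: a=2, p=23, q=2
  k=2: a=3, p=80, q=7
  k=3: a=1, p=103, q=9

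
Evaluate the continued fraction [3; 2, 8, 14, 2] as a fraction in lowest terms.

1725/497

Fold from the inside: start with 2/1.
  14 + 1/2 = 29/2
  8 + 2/29 = 234/29
  2 + 29/234 = 497/234
  3 + 234/497 = 1725/497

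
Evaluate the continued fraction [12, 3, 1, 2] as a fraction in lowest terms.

135/11

Using pₖ = aₖpₖ₋₁ + pₖ₋₂ and qₖ = aₖqₖ₋₁ + qₖ₋₂:
  k=0: a=12, p=12, q=1
  k=1: a=3, p=37, q=3
  k=2: a=1, p=49, q=4
  k=3: a=2, p=135, q=11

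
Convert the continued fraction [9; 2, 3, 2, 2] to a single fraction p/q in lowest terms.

Using pₖ = aₖpₖ₋₁ + pₖ₋₂ and qₖ = aₖqₖ₋₁ + qₖ₋₂:
  k=0: a=9, p=9, q=1
  k=1: a=2, p=19, q=2
  k=2: a=3, p=66, q=7
  k=3: a=2, p=151, q=16
  k=4: a=2, p=368, q=39

368/39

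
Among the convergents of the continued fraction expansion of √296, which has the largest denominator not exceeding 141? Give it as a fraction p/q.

√296 = [17; 4, 1, 7, 1, 4, 34, …] (period length 6).
Convergents:
  p_0/q_0 = 17/1
  p_1/q_1 = 69/4
  p_2/q_2 = 86/5
  p_3/q_3 = 671/39
  p_4/q_4 = 757/44
  p_5/q_5 = 3699/215
q_4 = 44 ≤ 141 < 215 = q_5, so the answer is 757/44.

757/44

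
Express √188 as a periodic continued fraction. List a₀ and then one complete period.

[13; 1, 2, 2, 6, 2, 2, 1, 26]

a₀ = ⌊√188⌋ = 13.
With m₀=0, d₀=1 and mₖ₊₁ = dₖaₖ − mₖ, dₖ₊₁ = (n − mₖ₊₁²)/dₖ, aₖ₊₁ = ⌊(a₀+mₖ₊₁)/dₖ₊₁⌋:
  k=1: m=13, d=19, a=1
  k=2: m=6, d=8, a=2
  k=3: m=10, d=11, a=2
  k=4: m=12, d=4, a=6
  k=5: m=12, d=11, a=2
  k=6: m=10, d=8, a=2
  k=7: m=6, d=19, a=1
  k=8: m=13, d=1, a=26
d=1 and a=2a₀=26 at k=8, so the next step gives (m, d) = (13, 19) again — its k=1 value — and the period has length 8.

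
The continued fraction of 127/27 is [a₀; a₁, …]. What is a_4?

127 = 4·27 + 19   →  a_0 = 4
27 = 1·19 + 8   →  a_1 = 1
19 = 2·8 + 3   →  a_2 = 2
8 = 2·3 + 2   →  a_3 = 2
3 = 1·2 + 1   →  a_4 = 1

1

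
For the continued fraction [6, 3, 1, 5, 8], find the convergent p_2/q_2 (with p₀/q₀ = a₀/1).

25/4

Using pₖ = aₖpₖ₋₁ + pₖ₋₂, qₖ = aₖqₖ₋₁ + qₖ₋₂ (with p₋₁=1, p₋₂=0, q₋₁=0, q₋₂=1):
  k=0: a=6, p=6, q=1
  k=1: a=3, p=19, q=3
  k=2: a=1, p=25, q=4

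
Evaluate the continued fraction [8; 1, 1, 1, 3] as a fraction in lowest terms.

95/11

Using pₖ = aₖpₖ₋₁ + pₖ₋₂ and qₖ = aₖqₖ₋₁ + qₖ₋₂:
  k=0: a=8, p=8, q=1
  k=1: a=1, p=9, q=1
  k=2: a=1, p=17, q=2
  k=3: a=1, p=26, q=3
  k=4: a=3, p=95, q=11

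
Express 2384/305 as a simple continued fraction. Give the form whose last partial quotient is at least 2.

[7; 1, 4, 2, 4, 6]

2384 = 7×305 + 249
305 = 1×249 + 56
249 = 4×56 + 25
56 = 2×25 + 6
25 = 4×6 + 1
6 = 6×1 + 0  (stop)
So 2384/305 = [7; 1, 4, 2, 4, 6].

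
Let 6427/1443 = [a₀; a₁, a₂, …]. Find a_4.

12

6427 = 4·1443 + 655   →  a_0 = 4
1443 = 2·655 + 133   →  a_1 = 2
655 = 4·133 + 123   →  a_2 = 4
133 = 1·123 + 10   →  a_3 = 1
123 = 12·10 + 3   →  a_4 = 12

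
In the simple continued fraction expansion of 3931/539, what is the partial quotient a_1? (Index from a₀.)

3

3931 = 7·539 + 158   →  a_0 = 7
539 = 3·158 + 65   →  a_1 = 3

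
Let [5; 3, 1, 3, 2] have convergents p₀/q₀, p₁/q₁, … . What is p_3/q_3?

Using pₖ = aₖpₖ₋₁ + pₖ₋₂, qₖ = aₖqₖ₋₁ + qₖ₋₂ (with p₋₁=1, p₋₂=0, q₋₁=0, q₋₂=1):
  k=0: a=5, p=5, q=1
  k=1: a=3, p=16, q=3
  k=2: a=1, p=21, q=4
  k=3: a=3, p=79, q=15

79/15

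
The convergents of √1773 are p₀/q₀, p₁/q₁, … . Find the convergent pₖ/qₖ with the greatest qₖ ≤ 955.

√1773 = [42; 9, 2, 1, 8, 1, 2, 9, 84, …] (period length 8).
Convergents:
  p_0/q_0 = 42/1
  p_1/q_1 = 379/9
  p_2/q_2 = 800/19
  p_3/q_3 = 1179/28
  p_4/q_4 = 10232/243
  p_5/q_5 = 11411/271
  p_6/q_6 = 33054/785
  p_7/q_7 = 308897/7336
q_6 = 785 ≤ 955 < 7336 = q_7, so the answer is 33054/785.

33054/785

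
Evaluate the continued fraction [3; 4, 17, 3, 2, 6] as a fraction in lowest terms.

10249/3157

Using pₖ = aₖpₖ₋₁ + pₖ₋₂ and qₖ = aₖqₖ₋₁ + qₖ₋₂:
  k=0: a=3, p=3, q=1
  k=1: a=4, p=13, q=4
  k=2: a=17, p=224, q=69
  k=3: a=3, p=685, q=211
  k=4: a=2, p=1594, q=491
  k=5: a=6, p=10249, q=3157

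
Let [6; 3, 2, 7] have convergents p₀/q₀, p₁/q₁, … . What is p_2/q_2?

44/7

Using pₖ = aₖpₖ₋₁ + pₖ₋₂, qₖ = aₖqₖ₋₁ + qₖ₋₂ (with p₋₁=1, p₋₂=0, q₋₁=0, q₋₂=1):
  k=0: a=6, p=6, q=1
  k=1: a=3, p=19, q=3
  k=2: a=2, p=44, q=7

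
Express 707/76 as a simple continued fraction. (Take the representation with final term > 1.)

[9; 3, 3, 3, 2]

707 = 9×76 + 23
76 = 3×23 + 7
23 = 3×7 + 2
7 = 3×2 + 1
2 = 2×1 + 0  (stop)
So 707/76 = [9; 3, 3, 3, 2].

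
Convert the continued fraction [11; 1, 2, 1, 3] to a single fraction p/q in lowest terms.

Fold from the inside: start with 3/1.
  1 + 1/3 = 4/3
  2 + 3/4 = 11/4
  1 + 4/11 = 15/11
  11 + 11/15 = 176/15

176/15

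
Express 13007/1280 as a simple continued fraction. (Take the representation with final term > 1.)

[10; 6, 5, 2, 4, 4]

13007 = 10×1280 + 207
1280 = 6×207 + 38
207 = 5×38 + 17
38 = 2×17 + 4
17 = 4×4 + 1
4 = 4×1 + 0  (stop)
So 13007/1280 = [10; 6, 5, 2, 4, 4].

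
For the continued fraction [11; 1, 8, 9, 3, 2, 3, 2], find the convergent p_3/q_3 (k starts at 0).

Using pₖ = aₖpₖ₋₁ + pₖ₋₂, qₖ = aₖqₖ₋₁ + qₖ₋₂ (with p₋₁=1, p₋₂=0, q₋₁=0, q₋₂=1):
  k=0: a=11, p=11, q=1
  k=1: a=1, p=12, q=1
  k=2: a=8, p=107, q=9
  k=3: a=9, p=975, q=82

975/82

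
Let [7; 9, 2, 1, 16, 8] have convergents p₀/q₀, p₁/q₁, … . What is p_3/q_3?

Using pₖ = aₖpₖ₋₁ + pₖ₋₂, qₖ = aₖqₖ₋₁ + qₖ₋₂ (with p₋₁=1, p₋₂=0, q₋₁=0, q₋₂=1):
  k=0: a=7, p=7, q=1
  k=1: a=9, p=64, q=9
  k=2: a=2, p=135, q=19
  k=3: a=1, p=199, q=28

199/28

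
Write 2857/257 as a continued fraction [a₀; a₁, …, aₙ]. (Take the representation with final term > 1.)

[11; 8, 1, 1, 3, 4]

2857 = 11×257 + 30
257 = 8×30 + 17
30 = 1×17 + 13
17 = 1×13 + 4
13 = 3×4 + 1
4 = 4×1 + 0  (stop)
So 2857/257 = [11; 8, 1, 1, 3, 4].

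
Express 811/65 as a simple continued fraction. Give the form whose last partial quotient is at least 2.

[12; 2, 10, 3]

811 = 12·65 + 31
65 = 2·31 + 3
31 = 10·3 + 1
3 = 3·1 + 0  (stop)
So 811/65 = [12; 2, 10, 3].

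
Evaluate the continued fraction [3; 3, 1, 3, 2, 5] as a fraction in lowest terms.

Fold from the inside: start with 5/1.
  2 + 1/5 = 11/5
  3 + 5/11 = 38/11
  1 + 11/38 = 49/38
  3 + 38/49 = 185/49
  3 + 49/185 = 604/185

604/185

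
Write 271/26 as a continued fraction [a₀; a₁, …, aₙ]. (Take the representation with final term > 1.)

[10; 2, 2, 1, 3]

271 = 10·26 + 11
26 = 2·11 + 4
11 = 2·4 + 3
4 = 1·3 + 1
3 = 3·1 + 0  (stop)
So 271/26 = [10; 2, 2, 1, 3].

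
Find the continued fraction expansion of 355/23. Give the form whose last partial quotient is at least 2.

355 = 15×23 + 10
23 = 2×10 + 3
10 = 3×3 + 1
3 = 3×1 + 0  (stop)
So 355/23 = [15; 2, 3, 3].

[15; 2, 3, 3]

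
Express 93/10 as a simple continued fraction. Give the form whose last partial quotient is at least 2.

93 = 9×10 + 3
10 = 3×3 + 1
3 = 3×1 + 0  (stop)
So 93/10 = [9; 3, 3].

[9; 3, 3]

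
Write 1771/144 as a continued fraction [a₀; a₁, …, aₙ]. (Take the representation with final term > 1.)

1771 = 12*144 + 43
144 = 3*43 + 15
43 = 2*15 + 13
15 = 1*13 + 2
13 = 6*2 + 1
2 = 2*1 + 0  (stop)
So 1771/144 = [12; 3, 2, 1, 6, 2].

[12; 3, 2, 1, 6, 2]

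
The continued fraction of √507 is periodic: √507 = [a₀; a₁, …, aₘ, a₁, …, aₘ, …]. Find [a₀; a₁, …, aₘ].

a₀ = ⌊√507⌋ = 22.
With m₀=0, d₀=1 and mₖ₊₁ = dₖaₖ − mₖ, dₖ₊₁ = (n − mₖ₊₁²)/dₖ, aₖ₊₁ = ⌊(a₀+mₖ₊₁)/dₖ₊₁⌋:
  k=1: m=22, d=23, a=1
  k=2: m=1, d=22, a=1
  k=3: m=21, d=3, a=14
  k=4: m=21, d=22, a=1
  k=5: m=1, d=23, a=1
  k=6: m=22, d=1, a=44
d=1 and a=2a₀=44 at k=6, so the next step gives (m, d) = (22, 23) again — its k=1 value — and the period has length 6.

[22; 1, 1, 14, 1, 1, 44]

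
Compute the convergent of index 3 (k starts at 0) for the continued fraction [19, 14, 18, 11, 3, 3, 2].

Using pₖ = aₖpₖ₋₁ + pₖ₋₂, qₖ = aₖqₖ₋₁ + qₖ₋₂ (with p₋₁=1, p₋₂=0, q₋₁=0, q₋₂=1):
  k=0: a=19, p=19, q=1
  k=1: a=14, p=267, q=14
  k=2: a=18, p=4825, q=253
  k=3: a=11, p=53342, q=2797

53342/2797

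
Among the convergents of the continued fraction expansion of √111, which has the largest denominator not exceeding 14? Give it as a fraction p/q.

√111 = [10; 1, 1, 6, 1, 1, 20, …] (period length 6).
Convergents:
  p_0/q_0 = 10/1
  p_1/q_1 = 11/1
  p_2/q_2 = 21/2
  p_3/q_3 = 137/13
  p_4/q_4 = 158/15
q_3 = 13 ≤ 14 < 15 = q_4, so the answer is 137/13.

137/13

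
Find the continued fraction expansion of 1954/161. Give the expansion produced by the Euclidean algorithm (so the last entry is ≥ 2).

1954 = 12×161 + 22
161 = 7×22 + 7
22 = 3×7 + 1
7 = 7×1 + 0  (stop)
So 1954/161 = [12; 7, 3, 7].

[12; 7, 3, 7]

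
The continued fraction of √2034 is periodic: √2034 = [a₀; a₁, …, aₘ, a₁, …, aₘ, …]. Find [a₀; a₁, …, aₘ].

a₀ = ⌊√2034⌋ = 45.
With m₀=0, d₀=1 and mₖ₊₁ = dₖaₖ − mₖ, dₖ₊₁ = (n − mₖ₊₁²)/dₖ, aₖ₊₁ = ⌊(a₀+mₖ₊₁)/dₖ₊₁⌋:
  k=1: m=45, d=9, a=10
  k=2: m=45, d=1, a=90
d=1 and a=2a₀=90 at k=2, so the next step gives (m, d) = (45, 9) again — its k=1 value — and the period has length 2.

[45; 10, 90]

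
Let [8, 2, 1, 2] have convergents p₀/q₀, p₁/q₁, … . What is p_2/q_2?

25/3

Using pₖ = aₖpₖ₋₁ + pₖ₋₂, qₖ = aₖqₖ₋₁ + qₖ₋₂ (with p₋₁=1, p₋₂=0, q₋₁=0, q₋₂=1):
  k=0: a=8, p=8, q=1
  k=1: a=2, p=17, q=2
  k=2: a=1, p=25, q=3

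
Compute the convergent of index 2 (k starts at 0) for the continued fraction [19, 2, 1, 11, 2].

Using pₖ = aₖpₖ₋₁ + pₖ₋₂, qₖ = aₖqₖ₋₁ + qₖ₋₂ (with p₋₁=1, p₋₂=0, q₋₁=0, q₋₂=1):
  k=0: a=19, p=19, q=1
  k=1: a=2, p=39, q=2
  k=2: a=1, p=58, q=3

58/3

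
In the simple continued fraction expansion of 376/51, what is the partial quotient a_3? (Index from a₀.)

2

376 = 7·51 + 19   →  a_0 = 7
51 = 2·19 + 13   →  a_1 = 2
19 = 1·13 + 6   →  a_2 = 1
13 = 2·6 + 1   →  a_3 = 2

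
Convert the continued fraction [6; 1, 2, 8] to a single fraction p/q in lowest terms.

167/25

Using pₖ = aₖpₖ₋₁ + pₖ₋₂ and qₖ = aₖqₖ₋₁ + qₖ₋₂:
  k=0: a=6, p=6, q=1
  k=1: a=1, p=7, q=1
  k=2: a=2, p=20, q=3
  k=3: a=8, p=167, q=25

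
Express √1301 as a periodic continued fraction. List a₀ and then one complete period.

a₀ = ⌊√1301⌋ = 36.
With m₀=0, d₀=1 and mₖ₊₁ = dₖaₖ − mₖ, dₖ₊₁ = (n − mₖ₊₁²)/dₖ, aₖ₊₁ = ⌊(a₀+mₖ₊₁)/dₖ₊₁⌋:
  k=1: m=36, d=5, a=14
  k=2: m=34, d=29, a=2
  k=3: m=24, d=25, a=2
  k=4: m=26, d=25, a=2
  k=5: m=24, d=29, a=2
  k=6: m=34, d=5, a=14
  k=7: m=36, d=1, a=72
d=1 and a=2a₀=72 at k=7, so the next step gives (m, d) = (36, 5) again — its k=1 value — and the period has length 7.

[36; 14, 2, 2, 2, 2, 14, 72]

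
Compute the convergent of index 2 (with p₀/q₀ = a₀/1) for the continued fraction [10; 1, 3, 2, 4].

Using pₖ = aₖpₖ₋₁ + pₖ₋₂, qₖ = aₖqₖ₋₁ + qₖ₋₂ (with p₋₁=1, p₋₂=0, q₋₁=0, q₋₂=1):
  k=0: a=10, p=10, q=1
  k=1: a=1, p=11, q=1
  k=2: a=3, p=43, q=4

43/4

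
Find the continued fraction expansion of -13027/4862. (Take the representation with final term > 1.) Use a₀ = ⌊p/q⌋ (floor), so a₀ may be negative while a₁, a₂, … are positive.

-13027 = -3*4862 + 1559
4862 = 3*1559 + 185
1559 = 8*185 + 79
185 = 2*79 + 27
79 = 2*27 + 25
27 = 1*25 + 2
25 = 12*2 + 1
2 = 2*1 + 0  (stop)
So -13027/4862 = [-3; 3, 8, 2, 2, 1, 12, 2].

[-3; 3, 8, 2, 2, 1, 12, 2]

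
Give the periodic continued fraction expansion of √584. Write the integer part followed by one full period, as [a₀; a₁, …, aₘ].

[24; 6, 48]

a₀ = ⌊√584⌋ = 24.
With m₀=0, d₀=1 and mₖ₊₁ = dₖaₖ − mₖ, dₖ₊₁ = (n − mₖ₊₁²)/dₖ, aₖ₊₁ = ⌊(a₀+mₖ₊₁)/dₖ₊₁⌋:
  k=1: m=24, d=8, a=6
  k=2: m=24, d=1, a=48
d=1 and a=2a₀=48 at k=2, so the next step gives (m, d) = (24, 8) again — its k=1 value — and the period has length 2.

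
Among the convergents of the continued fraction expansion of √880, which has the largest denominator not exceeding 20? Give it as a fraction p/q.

√880 = [29; 1, 1, 1, 58, …] (period length 4).
Convergents:
  p_0/q_0 = 29/1
  p_1/q_1 = 30/1
  p_2/q_2 = 59/2
  p_3/q_3 = 89/3
  p_4/q_4 = 5221/176
q_3 = 3 ≤ 20 < 176 = q_4, so the answer is 89/3.

89/3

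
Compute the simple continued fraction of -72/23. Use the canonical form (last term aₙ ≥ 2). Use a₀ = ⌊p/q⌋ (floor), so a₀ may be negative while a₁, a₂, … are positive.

-72 = -4·23 + 20
23 = 1·20 + 3
20 = 6·3 + 2
3 = 1·2 + 1
2 = 2·1 + 0  (stop)
So -72/23 = [-4; 1, 6, 1, 2].

[-4; 1, 6, 1, 2]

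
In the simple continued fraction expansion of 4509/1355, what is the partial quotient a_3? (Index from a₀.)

3

4509 = 3·1355 + 444   →  a_0 = 3
1355 = 3·444 + 23   →  a_1 = 3
444 = 19·23 + 7   →  a_2 = 19
23 = 3·7 + 2   →  a_3 = 3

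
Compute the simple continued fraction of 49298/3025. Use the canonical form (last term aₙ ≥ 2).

49298 = 16*3025 + 898
3025 = 3*898 + 331
898 = 2*331 + 236
331 = 1*236 + 95
236 = 2*95 + 46
95 = 2*46 + 3
46 = 15*3 + 1
3 = 3*1 + 0  (stop)
So 49298/3025 = [16; 3, 2, 1, 2, 2, 15, 3].

[16; 3, 2, 1, 2, 2, 15, 3]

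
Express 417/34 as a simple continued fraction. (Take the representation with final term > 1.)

417 = 12*34 + 9
34 = 3*9 + 7
9 = 1*7 + 2
7 = 3*2 + 1
2 = 2*1 + 0  (stop)
So 417/34 = [12; 3, 1, 3, 2].

[12; 3, 1, 3, 2]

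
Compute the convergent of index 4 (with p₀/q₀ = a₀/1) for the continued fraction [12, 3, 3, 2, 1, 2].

Using pₖ = aₖpₖ₋₁ + pₖ₋₂, qₖ = aₖqₖ₋₁ + qₖ₋₂ (with p₋₁=1, p₋₂=0, q₋₁=0, q₋₂=1):
  k=0: a=12, p=12, q=1
  k=1: a=3, p=37, q=3
  k=2: a=3, p=123, q=10
  k=3: a=2, p=283, q=23
  k=4: a=1, p=406, q=33

406/33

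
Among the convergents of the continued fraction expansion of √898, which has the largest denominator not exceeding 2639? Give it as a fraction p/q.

53910/1799

√898 = [29; 1, 28, 1, 58, …] (period length 4).
Convergents:
  p_0/q_0 = 29/1
  p_1/q_1 = 30/1
  p_2/q_2 = 869/29
  p_3/q_3 = 899/30
  p_4/q_4 = 53011/1769
  p_5/q_5 = 53910/1799
  p_6/q_6 = 1562491/52141
q_5 = 1799 ≤ 2639 < 52141 = q_6, so the answer is 53910/1799.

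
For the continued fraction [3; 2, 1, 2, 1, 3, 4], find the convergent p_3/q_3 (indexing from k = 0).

27/8

Using pₖ = aₖpₖ₋₁ + pₖ₋₂, qₖ = aₖqₖ₋₁ + qₖ₋₂ (with p₋₁=1, p₋₂=0, q₋₁=0, q₋₂=1):
  k=0: a=3, p=3, q=1
  k=1: a=2, p=7, q=2
  k=2: a=1, p=10, q=3
  k=3: a=2, p=27, q=8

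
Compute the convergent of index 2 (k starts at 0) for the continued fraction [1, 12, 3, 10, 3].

40/37

Using pₖ = aₖpₖ₋₁ + pₖ₋₂, qₖ = aₖqₖ₋₁ + qₖ₋₂ (with p₋₁=1, p₋₂=0, q₋₁=0, q₋₂=1):
  k=0: a=1, p=1, q=1
  k=1: a=12, p=13, q=12
  k=2: a=3, p=40, q=37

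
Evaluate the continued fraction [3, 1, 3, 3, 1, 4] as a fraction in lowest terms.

305/81

Fold from the inside: start with 4/1.
  1 + 1/4 = 5/4
  3 + 4/5 = 19/5
  3 + 5/19 = 62/19
  1 + 19/62 = 81/62
  3 + 62/81 = 305/81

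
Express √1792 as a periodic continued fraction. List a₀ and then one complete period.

a₀ = ⌊√1792⌋ = 42.
With m₀=0, d₀=1 and mₖ₊₁ = dₖaₖ − mₖ, dₖ₊₁ = (n − mₖ₊₁²)/dₖ, aₖ₊₁ = ⌊(a₀+mₖ₊₁)/dₖ₊₁⌋:
  k=1: m=42, d=28, a=3
  k=2: m=42, d=1, a=84
d=1 and a=2a₀=84 at k=2, so the next step gives (m, d) = (42, 28) again — its k=1 value — and the period has length 2.

[42; 3, 84]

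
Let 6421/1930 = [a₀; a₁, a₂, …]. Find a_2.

17

6421 = 3·1930 + 631   →  a_0 = 3
1930 = 3·631 + 37   →  a_1 = 3
631 = 17·37 + 2   →  a_2 = 17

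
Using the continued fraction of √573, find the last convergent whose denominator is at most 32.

383/16

√573 = [23; 1, 14, 1, 46, …] (period length 4).
Convergents:
  p_0/q_0 = 23/1
  p_1/q_1 = 24/1
  p_2/q_2 = 359/15
  p_3/q_3 = 383/16
  p_4/q_4 = 17977/751
q_3 = 16 ≤ 32 < 751 = q_4, so the answer is 383/16.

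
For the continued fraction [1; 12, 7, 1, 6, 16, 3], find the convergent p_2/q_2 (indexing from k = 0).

Using pₖ = aₖpₖ₋₁ + pₖ₋₂, qₖ = aₖqₖ₋₁ + qₖ₋₂ (with p₋₁=1, p₋₂=0, q₋₁=0, q₋₂=1):
  k=0: a=1, p=1, q=1
  k=1: a=12, p=13, q=12
  k=2: a=7, p=92, q=85

92/85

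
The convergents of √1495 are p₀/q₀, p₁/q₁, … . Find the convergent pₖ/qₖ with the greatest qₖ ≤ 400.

9009/233

√1495 = [38; 1, 1, 1, 76, …] (period length 4).
Convergents:
  p_0/q_0 = 38/1
  p_1/q_1 = 39/1
  p_2/q_2 = 77/2
  p_3/q_3 = 116/3
  p_4/q_4 = 8893/230
  p_5/q_5 = 9009/233
  p_6/q_6 = 17902/463
q_5 = 233 ≤ 400 < 463 = q_6, so the answer is 9009/233.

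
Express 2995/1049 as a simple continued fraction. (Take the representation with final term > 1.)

[2; 1, 5, 1, 9, 7, 2]

2995 = 2·1049 + 897
1049 = 1·897 + 152
897 = 5·152 + 137
152 = 1·137 + 15
137 = 9·15 + 2
15 = 7·2 + 1
2 = 2·1 + 0  (stop)
So 2995/1049 = [2; 1, 5, 1, 9, 7, 2].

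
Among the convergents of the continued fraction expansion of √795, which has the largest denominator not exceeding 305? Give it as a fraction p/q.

√795 = [28; 5, 9, 5, 56, …] (period length 4).
Convergents:
  p_0/q_0 = 28/1
  p_1/q_1 = 141/5
  p_2/q_2 = 1297/46
  p_3/q_3 = 6626/235
  p_4/q_4 = 372353/13206
q_3 = 235 ≤ 305 < 13206 = q_4, so the answer is 6626/235.

6626/235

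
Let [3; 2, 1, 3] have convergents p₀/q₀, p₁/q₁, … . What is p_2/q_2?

Using pₖ = aₖpₖ₋₁ + pₖ₋₂, qₖ = aₖqₖ₋₁ + qₖ₋₂ (with p₋₁=1, p₋₂=0, q₋₁=0, q₋₂=1):
  k=0: a=3, p=3, q=1
  k=1: a=2, p=7, q=2
  k=2: a=1, p=10, q=3

10/3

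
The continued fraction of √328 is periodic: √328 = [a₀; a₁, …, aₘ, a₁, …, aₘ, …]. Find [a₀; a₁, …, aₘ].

a₀ = ⌊√328⌋ = 18.
With m₀=0, d₀=1 and mₖ₊₁ = dₖaₖ − mₖ, dₖ₊₁ = (n − mₖ₊₁²)/dₖ, aₖ₊₁ = ⌊(a₀+mₖ₊₁)/dₖ₊₁⌋:
  k=1: m=18, d=4, a=9
  k=2: m=18, d=1, a=36
d=1 and a=2a₀=36 at k=2, so the next step gives (m, d) = (18, 4) again — its k=1 value — and the period has length 2.

[18; 9, 36]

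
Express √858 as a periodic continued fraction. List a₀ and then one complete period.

[29; 3, 2, 3, 58]

a₀ = ⌊√858⌋ = 29.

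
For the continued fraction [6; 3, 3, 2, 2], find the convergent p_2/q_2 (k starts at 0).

Using pₖ = aₖpₖ₋₁ + pₖ₋₂, qₖ = aₖqₖ₋₁ + qₖ₋₂ (with p₋₁=1, p₋₂=0, q₋₁=0, q₋₂=1):
  k=0: a=6, p=6, q=1
  k=1: a=3, p=19, q=3
  k=2: a=3, p=63, q=10

63/10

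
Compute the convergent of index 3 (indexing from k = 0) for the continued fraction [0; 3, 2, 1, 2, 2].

Using pₖ = aₖpₖ₋₁ + pₖ₋₂, qₖ = aₖqₖ₋₁ + qₖ₋₂ (with p₋₁=1, p₋₂=0, q₋₁=0, q₋₂=1):
  k=0: a=0, p=0, q=1
  k=1: a=3, p=1, q=3
  k=2: a=2, p=2, q=7
  k=3: a=1, p=3, q=10

3/10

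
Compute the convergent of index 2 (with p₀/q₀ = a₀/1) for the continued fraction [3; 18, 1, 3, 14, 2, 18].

58/19

Using pₖ = aₖpₖ₋₁ + pₖ₋₂, qₖ = aₖqₖ₋₁ + qₖ₋₂ (with p₋₁=1, p₋₂=0, q₋₁=0, q₋₂=1):
  k=0: a=3, p=3, q=1
  k=1: a=18, p=55, q=18
  k=2: a=1, p=58, q=19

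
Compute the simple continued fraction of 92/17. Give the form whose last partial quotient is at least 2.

[5; 2, 2, 3]

92 = 5·17 + 7
17 = 2·7 + 3
7 = 2·3 + 1
3 = 3·1 + 0  (stop)
So 92/17 = [5; 2, 2, 3].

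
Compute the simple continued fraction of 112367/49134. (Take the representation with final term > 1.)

[2; 3, 2, 16, 11, 2, 18]

112367 = 2·49134 + 14099
49134 = 3·14099 + 6837
14099 = 2·6837 + 425
6837 = 16·425 + 37
425 = 11·37 + 18
37 = 2·18 + 1
18 = 18·1 + 0  (stop)
So 112367/49134 = [2; 3, 2, 16, 11, 2, 18].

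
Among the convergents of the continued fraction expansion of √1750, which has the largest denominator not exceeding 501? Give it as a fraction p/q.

√1750 = [41; 1, 4, 1, 82, …] (period length 4).
Convergents:
  p_0/q_0 = 41/1
  p_1/q_1 = 42/1
  p_2/q_2 = 209/5
  p_3/q_3 = 251/6
  p_4/q_4 = 20791/497
  p_5/q_5 = 21042/503
q_4 = 497 ≤ 501 < 503 = q_5, so the answer is 20791/497.

20791/497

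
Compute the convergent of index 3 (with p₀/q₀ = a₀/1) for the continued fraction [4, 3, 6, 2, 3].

Using pₖ = aₖpₖ₋₁ + pₖ₋₂, qₖ = aₖqₖ₋₁ + qₖ₋₂ (with p₋₁=1, p₋₂=0, q₋₁=0, q₋₂=1):
  k=0: a=4, p=4, q=1
  k=1: a=3, p=13, q=3
  k=2: a=6, p=82, q=19
  k=3: a=2, p=177, q=41

177/41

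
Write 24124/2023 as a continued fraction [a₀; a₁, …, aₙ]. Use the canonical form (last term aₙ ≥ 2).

[11; 1, 12, 3, 4, 3, 1, 2]

24124 = 11*2023 + 1871
2023 = 1*1871 + 152
1871 = 12*152 + 47
152 = 3*47 + 11
47 = 4*11 + 3
11 = 3*3 + 2
3 = 1*2 + 1
2 = 2*1 + 0  (stop)
So 24124/2023 = [11; 1, 12, 3, 4, 3, 1, 2].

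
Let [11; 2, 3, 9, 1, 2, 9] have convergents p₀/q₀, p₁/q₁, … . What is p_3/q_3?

743/65

Using pₖ = aₖpₖ₋₁ + pₖ₋₂, qₖ = aₖqₖ₋₁ + qₖ₋₂ (with p₋₁=1, p₋₂=0, q₋₁=0, q₋₂=1):
  k=0: a=11, p=11, q=1
  k=1: a=2, p=23, q=2
  k=2: a=3, p=80, q=7
  k=3: a=9, p=743, q=65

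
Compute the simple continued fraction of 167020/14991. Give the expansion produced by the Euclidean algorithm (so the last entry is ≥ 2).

[11; 7, 13, 2, 2, 3, 9]

167020 = 11*14991 + 2119
14991 = 7*2119 + 158
2119 = 13*158 + 65
158 = 2*65 + 28
65 = 2*28 + 9
28 = 3*9 + 1
9 = 9*1 + 0  (stop)
So 167020/14991 = [11; 7, 13, 2, 2, 3, 9].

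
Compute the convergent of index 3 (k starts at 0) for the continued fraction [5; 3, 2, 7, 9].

275/52

Using pₖ = aₖpₖ₋₁ + pₖ₋₂, qₖ = aₖqₖ₋₁ + qₖ₋₂ (with p₋₁=1, p₋₂=0, q₋₁=0, q₋₂=1):
  k=0: a=5, p=5, q=1
  k=1: a=3, p=16, q=3
  k=2: a=2, p=37, q=7
  k=3: a=7, p=275, q=52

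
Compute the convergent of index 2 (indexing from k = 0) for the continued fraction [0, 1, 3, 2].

3/4

Using pₖ = aₖpₖ₋₁ + pₖ₋₂, qₖ = aₖqₖ₋₁ + qₖ₋₂ (with p₋₁=1, p₋₂=0, q₋₁=0, q₋₂=1):
  k=0: a=0, p=0, q=1
  k=1: a=1, p=1, q=1
  k=2: a=3, p=3, q=4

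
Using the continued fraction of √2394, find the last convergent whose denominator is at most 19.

685/14

√2394 = [48; 1, 12, 1, 96, …] (period length 4).
Convergents:
  p_0/q_0 = 48/1
  p_1/q_1 = 49/1
  p_2/q_2 = 636/13
  p_3/q_3 = 685/14
  p_4/q_4 = 66396/1357
q_3 = 14 ≤ 19 < 1357 = q_4, so the answer is 685/14.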